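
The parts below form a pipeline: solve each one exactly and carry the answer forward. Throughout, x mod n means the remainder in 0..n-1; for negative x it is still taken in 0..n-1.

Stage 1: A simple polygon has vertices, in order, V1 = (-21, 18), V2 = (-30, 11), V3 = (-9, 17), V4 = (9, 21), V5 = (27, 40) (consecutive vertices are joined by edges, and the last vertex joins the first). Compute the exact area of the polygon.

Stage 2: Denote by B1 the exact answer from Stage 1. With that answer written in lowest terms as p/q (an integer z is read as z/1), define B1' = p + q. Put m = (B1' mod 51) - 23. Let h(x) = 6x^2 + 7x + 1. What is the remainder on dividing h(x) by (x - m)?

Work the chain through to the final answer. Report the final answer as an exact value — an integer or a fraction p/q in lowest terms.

Stage 1: cross terms: (-21*11 - -30*18)=309, (-30*17 - -9*11)=-411, (-9*21 - 9*17)=-342, (9*40 - 27*21)=-207, (27*18 - -21*40)=1326; twice the area = |675| = 675; area = 675/2; answer 675/2
Stage 2: B1 = 675/2; threaded value p + q = 677; m = -9; remainder = value at the root: 6*(-9)^2 + 7*(-9)^1 + 1 = (486) + (-63) + (1) = 424; answer 424

424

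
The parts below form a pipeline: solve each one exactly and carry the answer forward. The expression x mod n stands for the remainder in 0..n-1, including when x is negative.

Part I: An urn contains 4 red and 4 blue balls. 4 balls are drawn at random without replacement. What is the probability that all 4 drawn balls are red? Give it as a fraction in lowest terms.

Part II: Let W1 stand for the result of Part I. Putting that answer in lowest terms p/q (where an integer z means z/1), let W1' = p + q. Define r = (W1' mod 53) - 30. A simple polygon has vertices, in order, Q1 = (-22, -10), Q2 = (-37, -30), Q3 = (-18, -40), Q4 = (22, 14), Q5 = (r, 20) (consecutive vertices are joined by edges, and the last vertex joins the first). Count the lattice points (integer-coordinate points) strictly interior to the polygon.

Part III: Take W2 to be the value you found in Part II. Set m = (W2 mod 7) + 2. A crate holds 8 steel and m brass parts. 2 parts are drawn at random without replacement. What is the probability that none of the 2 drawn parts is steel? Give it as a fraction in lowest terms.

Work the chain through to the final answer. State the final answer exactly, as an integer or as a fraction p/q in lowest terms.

7/30

Part I: total draws C(8,4) = 70; favorable C(4,4) = 1; P = 1/70; answer 1/70
Part II: W1 = 1/70; threaded value p + q = 71; r = -12; cross terms: (-22*-30 - -37*-10)=290, (-37*-40 - -18*-30)=940, (-18*14 - 22*-40)=628, (22*20 - -12*14)=608, (-12*-10 - -22*20)=560; twice the area = |3026| = 3026; area = 1513; boundary points = 5 + 1 + 2 + 2 + 10 = 20; strictly interior points = area - boundary/2 + 1 = 1504; answer 1504
Part III: W2 = 1504; m = 8; total draws C(16,2) = 120; favorable C(8,2) = 28; P = 7/30; answer 7/30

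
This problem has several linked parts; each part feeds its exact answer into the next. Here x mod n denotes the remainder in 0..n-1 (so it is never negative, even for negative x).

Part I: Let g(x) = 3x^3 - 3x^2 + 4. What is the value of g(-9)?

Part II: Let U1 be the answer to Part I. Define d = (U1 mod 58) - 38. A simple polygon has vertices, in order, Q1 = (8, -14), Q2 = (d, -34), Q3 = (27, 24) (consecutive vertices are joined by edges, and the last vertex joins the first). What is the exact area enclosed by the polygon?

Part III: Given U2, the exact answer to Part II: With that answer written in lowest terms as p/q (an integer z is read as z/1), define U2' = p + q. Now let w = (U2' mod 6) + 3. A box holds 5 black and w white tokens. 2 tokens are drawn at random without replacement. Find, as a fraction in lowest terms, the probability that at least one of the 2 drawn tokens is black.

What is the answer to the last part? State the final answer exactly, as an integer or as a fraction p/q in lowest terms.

Part I: 3*(-9)^3 - 3*(-9)^2 + 4 = (-2187) + (-243) + (4) = -2426; answer -2426
Part II: U1 = -2426; d = -28; cross terms: (8*-34 - -28*-14)=-664, (-28*24 - 27*-34)=246, (27*-14 - 8*24)=-570; twice the area = |-988| = 988; area = 494; answer 494
Part III: U2 = 494; threaded value p + q = 495; w = 6; total draws C(11,2) = 55; complement C(6,2) = 15; favorable 55 - 15 = 40; P = 8/11; answer 8/11

8/11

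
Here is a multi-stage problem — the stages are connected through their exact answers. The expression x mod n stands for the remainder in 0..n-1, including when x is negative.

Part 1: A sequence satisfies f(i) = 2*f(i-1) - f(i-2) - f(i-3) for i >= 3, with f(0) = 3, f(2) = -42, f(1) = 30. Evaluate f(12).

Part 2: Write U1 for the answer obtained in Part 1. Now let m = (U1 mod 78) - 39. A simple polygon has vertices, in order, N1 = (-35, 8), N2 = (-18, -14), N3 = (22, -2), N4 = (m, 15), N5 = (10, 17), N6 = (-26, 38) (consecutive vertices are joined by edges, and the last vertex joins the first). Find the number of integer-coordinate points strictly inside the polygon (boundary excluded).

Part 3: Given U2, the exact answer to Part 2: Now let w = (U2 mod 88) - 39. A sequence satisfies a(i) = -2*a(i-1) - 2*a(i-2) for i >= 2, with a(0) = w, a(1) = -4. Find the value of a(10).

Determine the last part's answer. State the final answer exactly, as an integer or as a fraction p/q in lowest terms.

Part 1: f(3) = 2*(-42) - 1*(30) - 1*(3) = -117; iterating: f(3)=-117, f(4)=-222, f(5)=-285, f(6)=-231, f(7)=45, f(8)=606, f(9)=1398, f(10)=2145, f(11)=2286, f(12)=1029; answer 1029
Part 2: U1 = 1029; m = -24; cross terms: (-35*-14 - -18*8)=634, (-18*-2 - 22*-14)=344, (22*15 - -24*-2)=282, (-24*17 - 10*15)=-558, (10*38 - -26*17)=822, (-26*8 - -35*38)=1122; twice the area = |2646| = 2646; area = 1323; boundary points = 1 + 4 + 1 + 2 + 3 + 3 = 14; strictly interior points = area - boundary/2 + 1 = 1317; answer 1317
Part 3: U2 = 1317; w = 46; a(2) = -2*(-4) - 2*(46) = -84; iterating: a(2)=-84, a(3)=176, a(4)=-184, a(5)=16, a(6)=336, a(7)=-704, a(8)=736, a(9)=-64, a(10)=-1344; answer -1344

-1344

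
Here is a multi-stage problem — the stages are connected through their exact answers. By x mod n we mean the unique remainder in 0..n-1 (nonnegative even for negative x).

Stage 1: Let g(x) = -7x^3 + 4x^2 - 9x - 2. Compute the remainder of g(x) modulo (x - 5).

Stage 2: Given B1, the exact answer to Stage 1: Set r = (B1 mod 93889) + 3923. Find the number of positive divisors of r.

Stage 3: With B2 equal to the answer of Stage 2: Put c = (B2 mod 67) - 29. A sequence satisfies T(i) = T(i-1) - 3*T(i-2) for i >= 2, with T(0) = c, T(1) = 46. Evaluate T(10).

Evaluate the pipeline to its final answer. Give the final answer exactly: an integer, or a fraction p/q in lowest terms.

Stage 1: remainder = value at the root: -7*(5)^3 + 4*(5)^2 - 9*(5)^1 - 2 = (-875) + (100) + (-45) + (-2) = -822; answer -822
Stage 2: B1 = -822; r = 96990; 96990 = 2 * 3 * 5 * 53 * 61; number of divisors = (1+1) * (1+1) * (1+1) * (1+1) * (1+1) = 32; answer 32
Stage 3: B2 = 32; c = 3; T(2) = 1*(46) - 3*(3) = 37; iterating: T(2)=37, T(3)=-101, T(4)=-212, T(5)=91, T(6)=727, T(7)=454, T(8)=-1727, T(9)=-3089, T(10)=2092; answer 2092

2092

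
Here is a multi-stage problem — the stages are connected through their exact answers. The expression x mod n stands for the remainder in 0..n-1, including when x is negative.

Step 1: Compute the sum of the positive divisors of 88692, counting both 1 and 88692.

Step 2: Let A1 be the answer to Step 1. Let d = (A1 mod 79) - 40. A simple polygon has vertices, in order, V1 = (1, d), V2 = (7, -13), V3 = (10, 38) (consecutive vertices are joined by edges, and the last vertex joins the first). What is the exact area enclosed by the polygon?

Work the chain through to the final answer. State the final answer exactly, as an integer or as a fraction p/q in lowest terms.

357/2

Step 1: 88692 = 2^2 * 3 * 19 * 389; sigma = (1 + 2 + 4) * (1 + 3) * (1 + 19) * (1 + 389) = 7 * 4 * 20 * 390 = 218400; answer 218400
Step 2: A1 = 218400; d = 4; cross terms: (1*-13 - 7*4)=-41, (7*38 - 10*-13)=396, (10*4 - 1*38)=2; twice the area = |357| = 357; area = 357/2; answer 357/2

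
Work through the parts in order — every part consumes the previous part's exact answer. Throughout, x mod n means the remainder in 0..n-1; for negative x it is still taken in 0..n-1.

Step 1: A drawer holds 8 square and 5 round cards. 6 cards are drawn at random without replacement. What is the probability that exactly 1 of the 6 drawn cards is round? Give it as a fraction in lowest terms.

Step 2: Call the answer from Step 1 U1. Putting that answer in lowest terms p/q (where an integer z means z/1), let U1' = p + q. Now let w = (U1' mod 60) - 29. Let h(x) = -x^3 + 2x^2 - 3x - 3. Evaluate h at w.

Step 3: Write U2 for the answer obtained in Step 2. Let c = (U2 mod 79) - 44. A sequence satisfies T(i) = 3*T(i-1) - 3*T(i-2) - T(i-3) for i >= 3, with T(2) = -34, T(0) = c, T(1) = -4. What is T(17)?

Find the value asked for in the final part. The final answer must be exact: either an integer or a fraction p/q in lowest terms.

Step 1: total draws C(13,6) = 1716; favorable C(5,1)*C(8,5) = 280; P = 70/429; answer 70/429
Step 2: U1 = 70/429; threaded value p + q = 499; w = -10; -1*(-10)^3 + 2*(-10)^2 - 3*(-10)^1 - 3 = (1000) + (200) + (30) + (-3) = 1227; answer 1227
Step 3: U2 = 1227; c = -2; T(3) = 3*(-34) - 3*(-4) - 1*(-2) = -88; iterating: T(3)=-88, T(4)=-158, T(5)=-176, T(6)=34, T(7)=788, T(8)=2438, T(9)=4916, T(10)=6646, T(11)=2752, T(12)=-16598, T(13)=-64696, T(14)=-147046, T(15)=-230452, T(16)=-185522, T(17)=281836; answer 281836

281836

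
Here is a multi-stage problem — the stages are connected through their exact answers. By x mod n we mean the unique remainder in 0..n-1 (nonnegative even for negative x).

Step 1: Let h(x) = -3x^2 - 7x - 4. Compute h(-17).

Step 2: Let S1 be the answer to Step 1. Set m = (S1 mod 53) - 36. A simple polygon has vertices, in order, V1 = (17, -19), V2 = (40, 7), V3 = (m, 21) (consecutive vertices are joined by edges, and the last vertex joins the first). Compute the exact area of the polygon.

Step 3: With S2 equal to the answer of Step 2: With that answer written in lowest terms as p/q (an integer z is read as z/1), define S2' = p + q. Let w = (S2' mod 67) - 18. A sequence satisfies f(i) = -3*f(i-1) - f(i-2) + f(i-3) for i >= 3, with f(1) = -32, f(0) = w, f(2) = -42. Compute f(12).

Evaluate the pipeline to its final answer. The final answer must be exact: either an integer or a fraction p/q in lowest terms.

-745463

Step 1: -3*(-17)^2 - 7*(-17)^1 - 4 = (-867) + (119) + (-4) = -752; answer -752
Step 2: S1 = -752; m = 7; cross terms: (17*7 - 40*-19)=879, (40*21 - 7*7)=791, (7*-19 - 17*21)=-490; twice the area = |1180| = 1180; area = 590; answer 590
Step 3: S2 = 590; threaded value p + q = 591; w = 37; f(3) = -3*(-42) - 1*(-32) + 1*(37) = 195; iterating: f(3)=195, f(4)=-575, f(5)=1488, f(6)=-3694, f(7)=9019, f(8)=-21875, f(9)=52912, f(10)=-127842, f(11)=308739, f(12)=-745463; answer -745463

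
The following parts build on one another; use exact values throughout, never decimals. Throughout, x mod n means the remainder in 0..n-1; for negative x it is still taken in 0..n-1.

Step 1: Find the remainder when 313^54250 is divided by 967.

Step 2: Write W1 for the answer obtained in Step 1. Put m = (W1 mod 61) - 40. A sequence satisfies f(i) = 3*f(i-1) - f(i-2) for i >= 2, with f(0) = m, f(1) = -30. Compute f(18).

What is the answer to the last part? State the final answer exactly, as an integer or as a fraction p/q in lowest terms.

Step 1: squarings mod 967: 313^1=313, 313^2=302, 313^4=306, 313^8=804, 313^16=460, 313^32=794, 313^64=919, 313^128=370, 313^256=553, 313^512=237, 313^1024=83, 313^2048=120, 313^4096=862, 313^8192=388, 313^16384=659, 313^32768=98; 313^54250 = 313^2 * 313^8 * 313^32 * 313^64 * 313^128 * 313^256 * 313^512 * 313^4096 * 313^16384 * 313^32768 = 728 (mod 967); answer 728
Step 2: W1 = 728; m = 17; f(2) = 3*(-30) - 1*(17) = -107; iterating: f(2)=-107, f(3)=-291, f(4)=-766, f(5)=-2007, f(6)=-5255, f(7)=-13758, f(8)=-36019, f(9)=-94299, f(10)=-246878, f(11)=-646335, f(12)=-1692127, f(13)=-4430046, f(14)=-11598011, f(15)=-30363987, f(16)=-79493950, f(17)=-208117863, f(18)=-544859639; answer -544859639

-544859639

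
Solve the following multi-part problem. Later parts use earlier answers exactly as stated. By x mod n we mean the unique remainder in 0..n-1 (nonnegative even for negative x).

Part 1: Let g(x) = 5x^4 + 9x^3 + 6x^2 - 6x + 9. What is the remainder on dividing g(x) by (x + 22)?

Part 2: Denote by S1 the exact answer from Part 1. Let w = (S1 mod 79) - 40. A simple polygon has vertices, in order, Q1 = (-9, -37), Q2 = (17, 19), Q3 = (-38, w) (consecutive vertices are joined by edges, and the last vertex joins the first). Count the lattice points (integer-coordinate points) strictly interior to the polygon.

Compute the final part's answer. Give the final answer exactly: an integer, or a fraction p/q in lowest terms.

Part 1: remainder = value at the root: 5*(-22)^4 + 9*(-22)^3 + 6*(-22)^2 - 6*(-22)^1 + 9 = (1171280) + (-95832) + (2904) + (132) + (9) = 1078493; answer 1078493
Part 2: S1 = 1078493; w = 24; cross terms: (-9*19 - 17*-37)=458, (17*24 - -38*19)=1130, (-38*-37 - -9*24)=1622; twice the area = |3210| = 3210; area = 1605; boundary points = 2 + 5 + 1 = 8; strictly interior points = area - boundary/2 + 1 = 1602; answer 1602

1602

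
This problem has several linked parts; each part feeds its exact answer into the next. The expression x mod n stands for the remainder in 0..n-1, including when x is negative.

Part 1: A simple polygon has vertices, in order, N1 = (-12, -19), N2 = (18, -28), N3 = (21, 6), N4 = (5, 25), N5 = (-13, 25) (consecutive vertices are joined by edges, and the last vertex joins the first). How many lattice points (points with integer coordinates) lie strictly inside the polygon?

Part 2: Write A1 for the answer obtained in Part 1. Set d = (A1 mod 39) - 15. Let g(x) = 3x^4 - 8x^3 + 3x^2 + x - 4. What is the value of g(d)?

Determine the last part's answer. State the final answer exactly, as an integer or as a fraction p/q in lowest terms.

53

Part 1: cross terms: (-12*-28 - 18*-19)=678, (18*6 - 21*-28)=696, (21*25 - 5*6)=495, (5*25 - -13*25)=450, (-13*-19 - -12*25)=547; twice the area = |2866| = 2866; area = 1433; boundary points = 3 + 1 + 1 + 18 + 1 = 24; strictly interior points = area - boundary/2 + 1 = 1422; answer 1422
Part 2: A1 = 1422; d = 3; 3*(3)^4 - 8*(3)^3 + 3*(3)^2 + 1*(3)^1 - 4 = (243) + (-216) + (27) + (3) + (-4) = 53; answer 53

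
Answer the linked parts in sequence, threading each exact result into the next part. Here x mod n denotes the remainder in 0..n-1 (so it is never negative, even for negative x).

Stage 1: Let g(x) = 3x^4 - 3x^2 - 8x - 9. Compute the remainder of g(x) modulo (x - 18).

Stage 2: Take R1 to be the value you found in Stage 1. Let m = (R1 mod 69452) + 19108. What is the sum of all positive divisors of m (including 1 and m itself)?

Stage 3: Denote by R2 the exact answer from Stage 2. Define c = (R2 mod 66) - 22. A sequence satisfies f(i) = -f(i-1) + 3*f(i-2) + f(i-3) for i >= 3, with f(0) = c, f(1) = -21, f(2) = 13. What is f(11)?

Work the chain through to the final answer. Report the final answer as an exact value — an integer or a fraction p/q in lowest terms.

Stage 1: remainder = value at the root: 3*(18)^4 - 3*(18)^2 - 8*(18)^1 - 9 = (314928) + (-972) + (-144) + (-9) = 313803; answer 313803
Stage 2: R1 = 313803; m = 55103; 55103 is prime, so its only divisors are 1 and 55103; sigma = 1 + 55103 = 55104; answer 55104
Stage 3: R2 = 55104; c = 38; f(3) = -1*(13) + 3*(-21) + 1*(38) = -38; iterating: f(3)=-38, f(4)=56, f(5)=-157, f(6)=287, f(7)=-702, f(8)=1406, f(9)=-3225, f(10)=6741, f(11)=-15010; answer -15010

-15010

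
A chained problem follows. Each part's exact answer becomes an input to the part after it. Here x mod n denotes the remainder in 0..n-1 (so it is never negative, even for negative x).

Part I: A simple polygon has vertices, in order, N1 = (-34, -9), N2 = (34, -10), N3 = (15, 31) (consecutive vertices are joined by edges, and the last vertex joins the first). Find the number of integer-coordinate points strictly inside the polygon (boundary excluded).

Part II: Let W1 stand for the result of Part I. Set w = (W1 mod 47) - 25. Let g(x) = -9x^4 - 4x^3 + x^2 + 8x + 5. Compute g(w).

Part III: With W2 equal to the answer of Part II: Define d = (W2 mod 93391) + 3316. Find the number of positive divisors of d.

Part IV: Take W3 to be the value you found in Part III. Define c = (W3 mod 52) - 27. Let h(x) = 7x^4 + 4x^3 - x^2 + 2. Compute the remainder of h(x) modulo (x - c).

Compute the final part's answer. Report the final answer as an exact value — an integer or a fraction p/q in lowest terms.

884452

Part I: cross terms: (-34*-10 - 34*-9)=646, (34*31 - 15*-10)=1204, (15*-9 - -34*31)=919; twice the area = |2769| = 2769; area = 2769/2; boundary points = 1 + 1 + 1 = 3; strictly interior points = area - boundary/2 + 1 = 1384; answer 1384
Part II: W1 = 1384; w = -4; -9*(-4)^4 - 4*(-4)^3 + 1*(-4)^2 + 8*(-4)^1 + 5 = (-2304) + (256) + (16) + (-32) + (5) = -2059; answer -2059
Part III: W2 = -2059; d = 94648; 94648 = 2^3 * 11831; number of divisors = (3+1) * (1+1) = 8; answer 8
Part IV: W3 = 8; c = -19; remainder = value at the root: 7*(-19)^4 + 4*(-19)^3 - 1*(-19)^2 + 2 = (912247) + (-27436) + (-361) + (2) = 884452; answer 884452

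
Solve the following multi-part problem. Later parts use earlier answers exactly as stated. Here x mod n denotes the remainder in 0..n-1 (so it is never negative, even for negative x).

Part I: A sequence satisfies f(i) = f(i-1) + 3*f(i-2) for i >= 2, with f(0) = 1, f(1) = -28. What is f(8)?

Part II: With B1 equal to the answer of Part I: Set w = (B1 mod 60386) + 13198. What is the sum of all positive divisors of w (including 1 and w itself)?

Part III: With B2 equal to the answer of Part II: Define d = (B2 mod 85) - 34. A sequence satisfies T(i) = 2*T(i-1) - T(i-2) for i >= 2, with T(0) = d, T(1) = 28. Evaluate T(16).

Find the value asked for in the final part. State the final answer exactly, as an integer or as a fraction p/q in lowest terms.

Part I: f(2) = 1*(-28) + 3*(1) = -25; iterating: f(2)=-25, f(3)=-109, f(4)=-184, f(5)=-511, f(6)=-1063, f(7)=-2596, f(8)=-5785; answer -5785
Part II: B1 = -5785; w = 67799; 67799 = 151 * 449; sigma = (1 + 151) * (1 + 449) = 152 * 450 = 68400; answer 68400
Part III: B2 = 68400; d = 26; T(2) = 2*(28) - 1*(26) = 30; iterating: T(2)=30, T(3)=32, T(4)=34, T(5)=36, T(6)=38, T(7)=40, T(8)=42, T(9)=44, T(10)=46, T(11)=48, T(12)=50, T(13)=52, T(14)=54, T(15)=56, T(16)=58; answer 58

58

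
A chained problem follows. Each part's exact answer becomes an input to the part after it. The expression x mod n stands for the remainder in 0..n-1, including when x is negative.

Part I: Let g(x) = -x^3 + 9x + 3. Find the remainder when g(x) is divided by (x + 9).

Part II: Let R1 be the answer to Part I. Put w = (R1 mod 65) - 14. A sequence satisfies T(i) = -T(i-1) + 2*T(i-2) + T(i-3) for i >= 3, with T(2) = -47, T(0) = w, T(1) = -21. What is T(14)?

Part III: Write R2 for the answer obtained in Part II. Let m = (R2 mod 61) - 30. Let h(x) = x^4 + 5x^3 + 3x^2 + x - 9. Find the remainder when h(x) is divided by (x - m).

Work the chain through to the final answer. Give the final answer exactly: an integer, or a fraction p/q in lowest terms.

68181

Part I: remainder = value at the root: -1*(-9)^3 + 9*(-9)^1 + 3 = (729) + (-81) + (3) = 651; answer 651
Part II: R1 = 651; w = -13; T(3) = -1*(-47) + 2*(-21) + 1*(-13) = -8; iterating: T(3)=-8, T(4)=-107, T(5)=44, T(6)=-266, T(7)=247, T(8)=-735, T(9)=963, T(10)=-2186, T(11)=3377, T(12)=-6786, T(13)=11354, T(14)=-21549; answer -21549
Part III: R2 = -21549; m = 15; remainder = value at the root: 1*(15)^4 + 5*(15)^3 + 3*(15)^2 + 1*(15)^1 - 9 = (50625) + (16875) + (675) + (15) + (-9) = 68181; answer 68181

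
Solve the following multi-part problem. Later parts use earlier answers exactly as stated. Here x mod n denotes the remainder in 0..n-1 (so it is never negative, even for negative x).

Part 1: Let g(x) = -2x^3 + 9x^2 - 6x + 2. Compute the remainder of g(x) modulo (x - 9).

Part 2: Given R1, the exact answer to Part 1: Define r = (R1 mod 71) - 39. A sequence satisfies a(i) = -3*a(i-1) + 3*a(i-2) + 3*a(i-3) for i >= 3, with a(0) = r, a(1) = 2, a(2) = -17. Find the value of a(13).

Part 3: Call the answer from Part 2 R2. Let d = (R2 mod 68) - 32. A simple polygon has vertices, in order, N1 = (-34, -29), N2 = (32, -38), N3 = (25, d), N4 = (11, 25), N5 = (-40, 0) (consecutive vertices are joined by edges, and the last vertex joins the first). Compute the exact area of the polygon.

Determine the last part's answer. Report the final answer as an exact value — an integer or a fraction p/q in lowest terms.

Part 1: remainder = value at the root: -2*(9)^3 + 9*(9)^2 - 6*(9)^1 + 2 = (-1458) + (729) + (-54) + (2) = -781; answer -781
Part 2: R1 = -781; r = -39; a(3) = -3*(-17) + 3*(2) + 3*(-39) = -60; iterating: a(3)=-60, a(4)=135, a(5)=-636, a(6)=2133, a(7)=-7902, a(8)=28197, a(9)=-101898, a(10)=366579, a(11)=-1320840, a(12)=4756563, a(13)=-17132472; answer -17132472
Part 3: R2 = -17132472; d = 28; cross terms: (-34*-38 - 32*-29)=2220, (32*28 - 25*-38)=1846, (25*25 - 11*28)=317, (11*0 - -40*25)=1000, (-40*-29 - -34*0)=1160; twice the area = |6543| = 6543; area = 6543/2; answer 6543/2

6543/2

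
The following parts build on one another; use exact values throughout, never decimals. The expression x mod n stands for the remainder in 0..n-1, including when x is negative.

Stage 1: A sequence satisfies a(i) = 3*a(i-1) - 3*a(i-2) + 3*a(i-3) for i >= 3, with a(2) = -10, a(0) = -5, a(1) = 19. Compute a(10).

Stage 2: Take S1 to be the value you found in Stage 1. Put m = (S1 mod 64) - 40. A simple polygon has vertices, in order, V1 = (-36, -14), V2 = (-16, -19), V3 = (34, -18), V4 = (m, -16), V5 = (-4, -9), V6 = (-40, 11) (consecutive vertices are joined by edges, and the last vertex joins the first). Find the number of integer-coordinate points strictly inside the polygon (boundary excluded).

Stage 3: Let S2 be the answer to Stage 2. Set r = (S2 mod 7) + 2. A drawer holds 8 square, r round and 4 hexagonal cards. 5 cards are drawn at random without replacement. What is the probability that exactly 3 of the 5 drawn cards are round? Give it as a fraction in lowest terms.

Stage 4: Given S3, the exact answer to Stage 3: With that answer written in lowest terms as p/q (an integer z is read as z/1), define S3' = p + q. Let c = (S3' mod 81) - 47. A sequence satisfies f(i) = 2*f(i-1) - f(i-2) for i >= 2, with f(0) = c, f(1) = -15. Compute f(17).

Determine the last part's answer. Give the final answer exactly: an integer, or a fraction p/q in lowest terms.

-383

Stage 1: a(3) = 3*(-10) - 3*(19) + 3*(-5) = -102; iterating: a(3)=-102, a(4)=-219, a(5)=-381, a(6)=-792, a(7)=-1890, a(8)=-4437, a(9)=-10017, a(10)=-22410; answer -22410
Stage 2: S1 = -22410; m = 14; cross terms: (-36*-19 - -16*-14)=460, (-16*-18 - 34*-19)=934, (34*-16 - 14*-18)=-292, (14*-9 - -4*-16)=-190, (-4*11 - -40*-9)=-404, (-40*-14 - -36*11)=956; twice the area = |1464| = 1464; area = 732; boundary points = 5 + 1 + 2 + 1 + 4 + 1 = 14; strictly interior points = area - boundary/2 + 1 = 726; answer 726
Stage 3: S2 = 726; r = 7; total draws C(19,5) = 11628; favorable C(7,3)*C(12,2) = 2310; P = 385/1938; answer 385/1938
Stage 4: S3 = 385/1938; threaded value p + q = 2323; c = 8; f(2) = 2*(-15) - 1*(8) = -38; iterating: f(2)=-38, f(3)=-61, f(4)=-84, f(5)=-107, f(6)=-130, f(7)=-153, f(8)=-176, f(9)=-199, f(10)=-222, f(11)=-245, f(12)=-268, f(13)=-291, f(14)=-314, f(15)=-337, f(16)=-360, f(17)=-383; answer -383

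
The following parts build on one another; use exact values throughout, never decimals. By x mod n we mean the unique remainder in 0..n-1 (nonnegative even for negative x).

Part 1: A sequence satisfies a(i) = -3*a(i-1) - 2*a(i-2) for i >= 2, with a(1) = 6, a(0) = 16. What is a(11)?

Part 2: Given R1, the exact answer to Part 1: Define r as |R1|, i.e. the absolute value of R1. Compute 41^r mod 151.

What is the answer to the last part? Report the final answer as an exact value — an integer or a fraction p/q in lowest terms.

124

Part 1: a(2) = -3*(6) - 2*(16) = -50; iterating: a(2)=-50, a(3)=138, a(4)=-314, a(5)=666, a(6)=-1370, a(7)=2778, a(8)=-5594, a(9)=11226, a(10)=-22490, a(11)=45018; answer 45018
Part 2: R1 = 45018; r = 45018; squarings mod 151: 41^1=41, 41^2=20, 41^4=98, 41^8=91, 41^16=127, 41^32=123, 41^64=29, 41^128=86, 41^256=148, 41^512=9, 41^1024=81, 41^2048=68, 41^4096=94, 41^8192=78, 41^16384=44, 41^32768=124; 41^45018 = 41^2 * 41^8 * 41^16 * 41^64 * 41^128 * 41^256 * 41^512 * 41^1024 * 41^2048 * 41^8192 * 41^32768 = 124 (mod 151); answer 124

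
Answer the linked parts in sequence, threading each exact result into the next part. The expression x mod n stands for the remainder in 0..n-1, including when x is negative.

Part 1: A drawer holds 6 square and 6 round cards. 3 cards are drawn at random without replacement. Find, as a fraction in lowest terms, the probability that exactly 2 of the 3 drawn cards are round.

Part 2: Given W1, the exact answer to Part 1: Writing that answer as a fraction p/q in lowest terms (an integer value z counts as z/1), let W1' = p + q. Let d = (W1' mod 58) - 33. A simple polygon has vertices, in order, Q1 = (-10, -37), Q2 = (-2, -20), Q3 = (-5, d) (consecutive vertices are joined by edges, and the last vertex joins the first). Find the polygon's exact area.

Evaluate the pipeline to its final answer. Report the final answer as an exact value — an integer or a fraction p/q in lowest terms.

Part 1: total draws C(12,3) = 220; favorable C(6,2)*C(6,1) = 90; P = 9/22; answer 9/22
Part 2: W1 = 9/22; threaded value p + q = 31; d = -2; cross terms: (-10*-20 - -2*-37)=126, (-2*-2 - -5*-20)=-96, (-5*-37 - -10*-2)=165; twice the area = |195| = 195; area = 195/2; answer 195/2

195/2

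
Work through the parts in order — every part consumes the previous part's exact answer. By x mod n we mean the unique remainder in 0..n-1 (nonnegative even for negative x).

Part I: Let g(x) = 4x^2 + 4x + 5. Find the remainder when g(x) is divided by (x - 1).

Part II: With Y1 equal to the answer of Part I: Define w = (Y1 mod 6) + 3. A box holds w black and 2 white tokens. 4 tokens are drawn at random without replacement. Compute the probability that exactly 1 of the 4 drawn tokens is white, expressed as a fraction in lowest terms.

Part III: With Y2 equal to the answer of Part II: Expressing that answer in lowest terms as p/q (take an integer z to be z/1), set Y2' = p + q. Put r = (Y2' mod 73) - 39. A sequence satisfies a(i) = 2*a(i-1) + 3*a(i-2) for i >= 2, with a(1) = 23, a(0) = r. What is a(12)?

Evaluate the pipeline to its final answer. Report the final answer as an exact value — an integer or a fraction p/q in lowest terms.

930004

Part I: remainder = value at the root: 4*(1)^2 + 4*(1)^1 + 5 = (4) + (4) + (5) = 13; answer 13
Part II: Y1 = 13; w = 4; total draws C(6,4) = 15; favorable C(2,1)*C(4,3) = 8; P = 8/15; answer 8/15
Part III: Y2 = 8/15; threaded value p + q = 23; r = -16; a(2) = 2*(23) + 3*(-16) = -2; iterating: a(2)=-2, a(3)=65, a(4)=124, a(5)=443, a(6)=1258, a(7)=3845, a(8)=11464, a(9)=34463, a(10)=103318, a(11)=310025, a(12)=930004; answer 930004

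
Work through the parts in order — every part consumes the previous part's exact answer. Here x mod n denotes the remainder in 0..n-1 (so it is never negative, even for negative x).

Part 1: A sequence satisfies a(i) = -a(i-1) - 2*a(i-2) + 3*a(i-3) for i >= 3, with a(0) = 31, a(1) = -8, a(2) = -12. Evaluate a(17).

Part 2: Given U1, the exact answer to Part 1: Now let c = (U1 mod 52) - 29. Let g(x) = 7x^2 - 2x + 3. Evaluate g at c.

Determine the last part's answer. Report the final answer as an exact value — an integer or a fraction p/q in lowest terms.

123

Part 1: a(3) = -1*(-12) - 2*(-8) + 3*(31) = 121; iterating: a(3)=121, a(4)=-121, a(5)=-157, a(6)=762, a(7)=-811, a(8)=-1184, a(9)=5092, a(10)=-5157, a(11)=-8579, a(12)=34169, a(13)=-32482, a(14)=-61593, a(15)=229064, a(16)=-203324, a(17)=-439583; answer -439583
Part 2: U1 = -439583; c = -4; 7*(-4)^2 - 2*(-4)^1 + 3 = (112) + (8) + (3) = 123; answer 123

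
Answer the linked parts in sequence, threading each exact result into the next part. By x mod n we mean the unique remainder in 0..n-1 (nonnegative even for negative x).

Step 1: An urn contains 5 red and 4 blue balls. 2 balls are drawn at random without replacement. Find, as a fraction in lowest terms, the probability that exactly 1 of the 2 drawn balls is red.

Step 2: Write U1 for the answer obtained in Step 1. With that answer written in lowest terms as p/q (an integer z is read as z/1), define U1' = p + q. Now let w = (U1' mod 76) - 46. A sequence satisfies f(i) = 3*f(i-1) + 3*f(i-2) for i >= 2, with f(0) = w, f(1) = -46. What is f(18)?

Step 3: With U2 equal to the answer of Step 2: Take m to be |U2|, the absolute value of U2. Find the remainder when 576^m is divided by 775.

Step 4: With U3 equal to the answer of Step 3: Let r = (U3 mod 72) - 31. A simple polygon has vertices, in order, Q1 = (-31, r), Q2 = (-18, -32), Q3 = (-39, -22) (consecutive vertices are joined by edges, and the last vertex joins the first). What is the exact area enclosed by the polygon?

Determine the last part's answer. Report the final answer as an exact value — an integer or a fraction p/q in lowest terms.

1025/2

Step 1: total draws C(9,2) = 36; favorable C(5,1)*C(4,1) = 20; P = 5/9; answer 5/9
Step 2: U1 = 5/9; threaded value p + q = 14; w = -32; f(2) = 3*(-46) + 3*(-32) = -234; iterating: f(2)=-234, f(3)=-840, f(4)=-3222, f(5)=-12186, f(6)=-46224, f(7)=-175230, f(8)=-664362, f(9)=-2518776, f(10)=-9549414, f(11)=-36204570, f(12)=-137261952, f(13)=-520399566, f(14)=-1972984554, f(15)=-7480152360, f(16)=-28359410742, f(17)=-107518689306, f(18)=-407634300144; answer -407634300144
Step 3: U2 = -407634300144; m = 407634300144; squarings mod 775: 576^1=576, 576^2=76, 576^4=351, 576^8=751, 576^16=576, 576^32=76, 576^64=351, 576^128=751, 576^256=576, 576^512=76, 576^1024=351, 576^2048=751, 576^4096=576, 576^8192=76, 576^16384=351, 576^32768=751, 576^65536=576, 576^131072=76, 576^262144=351, 576^524288=751, 576^1048576=576, 576^2097152=76, 576^4194304=351, 576^8388608=751, 576^16777216=576, 576^33554432=76, 576^67108864=351, 576^134217728=751, 576^268435456=576, 576^536870912=76, 576^1073741824=351, 576^2147483648=751, 576^4294967296=576, 576^8589934592=76, 576^17179869184=351, 576^34359738368=751, 576^68719476736=576, 576^137438953472=76, 576^274877906944=351; 576^407634300144 = 576^16 * 576^32 * 576^64 * 576^128 * 576^1024 * 576^2048 * 576^16384 * 576^32768 * 576^65536 * 576^262144 * 576^2097152 * 576^4194304 * 576^8388608 * 576^134217728 * 576^536870912 * 576^1073741824 * 576^2147483648 * 576^8589934592 * 576^17179869184 * 576^34359738368 * 576^68719476736 * 576^274877906944 = 126 (mod 775); answer 126
Step 4: U3 = 126; r = 23; cross terms: (-31*-32 - -18*23)=1406, (-18*-22 - -39*-32)=-852, (-39*23 - -31*-22)=-1579; twice the area = |-1025| = 1025; area = 1025/2; answer 1025/2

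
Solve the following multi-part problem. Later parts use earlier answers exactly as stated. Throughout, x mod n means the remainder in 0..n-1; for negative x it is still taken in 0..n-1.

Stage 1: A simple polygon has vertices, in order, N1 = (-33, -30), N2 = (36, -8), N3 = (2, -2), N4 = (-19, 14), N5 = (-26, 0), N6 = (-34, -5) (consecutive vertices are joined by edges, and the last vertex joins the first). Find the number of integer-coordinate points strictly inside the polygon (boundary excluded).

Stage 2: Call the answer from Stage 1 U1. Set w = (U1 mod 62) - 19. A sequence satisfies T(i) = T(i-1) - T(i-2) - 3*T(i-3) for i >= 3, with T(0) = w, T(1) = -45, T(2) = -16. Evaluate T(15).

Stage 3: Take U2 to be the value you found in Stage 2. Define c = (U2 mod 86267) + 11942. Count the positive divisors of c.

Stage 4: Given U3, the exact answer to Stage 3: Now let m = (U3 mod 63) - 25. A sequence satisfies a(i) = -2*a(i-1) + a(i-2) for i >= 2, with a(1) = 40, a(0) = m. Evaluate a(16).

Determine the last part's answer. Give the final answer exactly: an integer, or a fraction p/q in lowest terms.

Stage 1: cross terms: (-33*-8 - 36*-30)=1344, (36*-2 - 2*-8)=-56, (2*14 - -19*-2)=-10, (-19*0 - -26*14)=364, (-26*-5 - -34*0)=130, (-34*-30 - -33*-5)=855; twice the area = |2627| = 2627; area = 2627/2; boundary points = 1 + 2 + 1 + 7 + 1 + 1 = 13; strictly interior points = area - boundary/2 + 1 = 1308; answer 1308
Stage 2: U1 = 1308; w = -13; T(3) = 1*(-16) - 1*(-45) - 3*(-13) = 68; iterating: T(3)=68, T(4)=219, T(5)=199, T(6)=-224, T(7)=-1080, T(8)=-1453, T(9)=299, T(10)=4992, T(11)=9052, T(12)=3163, T(13)=-20865, T(14)=-51184, T(15)=-39808; answer -39808
Stage 3: U2 = -39808; c = 58401; 58401 = 3^4 * 7 * 103; number of divisors = (4+1) * (1+1) * (1+1) = 20; answer 20
Stage 4: U3 = 20; m = -5; a(2) = -2*(40) + 1*(-5) = -85; iterating: a(2)=-85, a(3)=210, a(4)=-505, a(5)=1220, a(6)=-2945, a(7)=7110, a(8)=-17165, a(9)=41440, a(10)=-100045, a(11)=241530, a(12)=-583105, a(13)=1407740, a(14)=-3398585, a(15)=8204910, a(16)=-19808405; answer -19808405

-19808405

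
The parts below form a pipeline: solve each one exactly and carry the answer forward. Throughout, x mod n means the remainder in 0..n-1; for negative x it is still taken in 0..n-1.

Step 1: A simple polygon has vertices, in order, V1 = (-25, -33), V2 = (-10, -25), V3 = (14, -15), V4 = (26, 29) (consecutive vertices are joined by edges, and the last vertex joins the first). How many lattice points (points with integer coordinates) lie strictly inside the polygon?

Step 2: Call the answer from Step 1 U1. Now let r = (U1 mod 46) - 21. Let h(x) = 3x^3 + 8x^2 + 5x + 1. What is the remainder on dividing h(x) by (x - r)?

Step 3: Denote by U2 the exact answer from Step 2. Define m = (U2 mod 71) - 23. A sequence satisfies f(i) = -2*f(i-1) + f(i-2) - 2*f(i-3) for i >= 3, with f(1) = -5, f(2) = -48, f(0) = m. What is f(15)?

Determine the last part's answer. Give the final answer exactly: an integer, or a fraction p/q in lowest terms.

14836845

Step 1: cross terms: (-25*-25 - -10*-33)=295, (-10*-15 - 14*-25)=500, (14*29 - 26*-15)=796, (26*-33 - -25*29)=-133; twice the area = |1458| = 1458; area = 729; boundary points = 1 + 2 + 4 + 1 = 8; strictly interior points = area - boundary/2 + 1 = 726; answer 726
Step 2: U1 = 726; r = 15; remainder = value at the root: 3*(15)^3 + 8*(15)^2 + 5*(15)^1 + 1 = (10125) + (1800) + (75) + (1) = 12001; answer 12001
Step 3: U2 = 12001; m = -21; f(3) = -2*(-48) + 1*(-5) - 2*(-21) = 133; iterating: f(3)=133, f(4)=-304, f(5)=837, f(6)=-2244, f(7)=5933, f(8)=-15784, f(9)=41989, f(10)=-111628, f(11)=296813, f(12)=-789232, f(13)=2098533, f(14)=-5579924, f(15)=14836845; answer 14836845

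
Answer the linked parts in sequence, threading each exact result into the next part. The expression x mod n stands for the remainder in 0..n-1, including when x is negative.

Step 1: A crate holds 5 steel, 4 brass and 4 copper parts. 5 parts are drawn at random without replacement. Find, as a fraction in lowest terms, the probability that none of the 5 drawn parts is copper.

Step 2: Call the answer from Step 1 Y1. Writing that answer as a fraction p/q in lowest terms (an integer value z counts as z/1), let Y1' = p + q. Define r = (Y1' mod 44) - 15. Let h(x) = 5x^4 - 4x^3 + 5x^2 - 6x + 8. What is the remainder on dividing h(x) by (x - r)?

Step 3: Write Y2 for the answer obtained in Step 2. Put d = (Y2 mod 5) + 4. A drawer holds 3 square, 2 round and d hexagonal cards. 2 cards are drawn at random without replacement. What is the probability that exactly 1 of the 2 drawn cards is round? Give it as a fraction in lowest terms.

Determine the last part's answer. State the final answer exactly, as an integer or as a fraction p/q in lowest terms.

Step 1: total draws C(13,5) = 1287; favorable C(9,5) = 126; P = 14/143; answer 14/143
Step 2: Y1 = 14/143; threaded value p + q = 157; r = 10; remainder = value at the root: 5*(10)^4 - 4*(10)^3 + 5*(10)^2 - 6*(10)^1 + 8 = (50000) + (-4000) + (500) + (-60) + (8) = 46448; answer 46448
Step 3: Y2 = 46448; d = 7; total draws C(12,2) = 66; favorable C(2,1)*C(10,1) = 20; P = 10/33; answer 10/33

10/33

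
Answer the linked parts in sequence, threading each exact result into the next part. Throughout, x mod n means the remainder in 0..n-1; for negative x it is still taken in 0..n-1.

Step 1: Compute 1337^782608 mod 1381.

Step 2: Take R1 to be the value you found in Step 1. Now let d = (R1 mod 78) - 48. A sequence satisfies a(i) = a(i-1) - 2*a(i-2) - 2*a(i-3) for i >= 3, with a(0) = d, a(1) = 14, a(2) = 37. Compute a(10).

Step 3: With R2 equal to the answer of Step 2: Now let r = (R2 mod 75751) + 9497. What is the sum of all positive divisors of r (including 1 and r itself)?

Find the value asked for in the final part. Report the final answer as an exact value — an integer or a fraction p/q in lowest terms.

Step 1: squarings mod 1381: 1337^1=1337, 1337^2=555, 1337^4=62, 1337^8=1082, 1337^16=1017, 1337^32=1301, 1337^64=876, 1337^128=921, 1337^256=307, 1337^512=341, 1337^1024=277, 1337^2048=774, 1337^4096=1103, 1337^8192=1329, 1337^16384=1323, 1337^32768=602, 1337^65536=582, 1337^131072=379, 1337^262144=17, 1337^524288=289; 1337^782608 = 1337^16 * 1337^256 * 1337^4096 * 1337^8192 * 1337^16384 * 1337^32768 * 1337^65536 * 1337^131072 * 1337^524288 = 303 (mod 1381); answer 303
Step 2: R1 = 303; d = 21; a(3) = 1*(37) - 2*(14) - 2*(21) = -33; iterating: a(3)=-33, a(4)=-135, a(5)=-143, a(6)=193, a(7)=749, a(8)=649, a(9)=-1235, a(10)=-4031; answer -4031
Step 3: R2 = -4031; r = 81217; 81217 = 241 * 337; sigma = (1 + 241) * (1 + 337) = 242 * 338 = 81796; answer 81796

81796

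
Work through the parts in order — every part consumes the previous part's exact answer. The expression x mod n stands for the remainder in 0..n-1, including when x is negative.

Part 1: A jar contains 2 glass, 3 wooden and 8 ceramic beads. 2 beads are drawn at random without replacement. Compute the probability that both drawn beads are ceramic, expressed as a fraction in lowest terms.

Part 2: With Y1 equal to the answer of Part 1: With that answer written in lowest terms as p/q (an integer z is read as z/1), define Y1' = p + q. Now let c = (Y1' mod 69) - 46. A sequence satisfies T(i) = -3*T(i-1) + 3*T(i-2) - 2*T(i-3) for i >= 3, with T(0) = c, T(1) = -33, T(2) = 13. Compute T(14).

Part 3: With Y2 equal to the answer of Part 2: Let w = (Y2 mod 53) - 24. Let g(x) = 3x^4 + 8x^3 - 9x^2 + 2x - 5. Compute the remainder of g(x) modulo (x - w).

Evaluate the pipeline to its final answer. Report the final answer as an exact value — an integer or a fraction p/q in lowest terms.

Part 1: total draws C(13,2) = 78; favorable C(8,2) = 28; P = 14/39; answer 14/39
Part 2: Y1 = 14/39; threaded value p + q = 53; c = 7; T(3) = -3*(13) + 3*(-33) - 2*(7) = -152; iterating: T(3)=-152, T(4)=561, T(5)=-2165, T(6)=8482, T(7)=-33063, T(8)=128965, T(9)=-503048, T(10)=1962165, T(11)=-7653569, T(12)=29853298, T(13)=-116444931, T(14)=454201825; answer 454201825
Part 3: Y2 = 454201825; w = 16; remainder = value at the root: 3*(16)^4 + 8*(16)^3 - 9*(16)^2 + 2*(16)^1 - 5 = (196608) + (32768) + (-2304) + (32) + (-5) = 227099; answer 227099

227099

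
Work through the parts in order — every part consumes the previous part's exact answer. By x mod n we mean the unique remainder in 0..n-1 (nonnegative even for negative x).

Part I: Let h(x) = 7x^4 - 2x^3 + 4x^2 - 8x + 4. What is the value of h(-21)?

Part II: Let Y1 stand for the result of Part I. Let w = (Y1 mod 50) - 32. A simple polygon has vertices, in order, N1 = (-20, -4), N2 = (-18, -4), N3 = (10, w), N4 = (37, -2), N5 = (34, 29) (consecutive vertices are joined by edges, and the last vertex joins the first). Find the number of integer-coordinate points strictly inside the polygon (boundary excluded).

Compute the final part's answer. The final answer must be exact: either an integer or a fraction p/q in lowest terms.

Part I: 7*(-21)^4 - 2*(-21)^3 + 4*(-21)^2 - 8*(-21)^1 + 4 = (1361367) + (18522) + (1764) + (168) + (4) = 1381825; answer 1381825
Part II: Y1 = 1381825; w = -7; cross terms: (-20*-4 - -18*-4)=8, (-18*-7 - 10*-4)=166, (10*-2 - 37*-7)=239, (37*29 - 34*-2)=1141, (34*-4 - -20*29)=444; twice the area = |1998| = 1998; area = 999; boundary points = 2 + 1 + 1 + 1 + 3 = 8; strictly interior points = area - boundary/2 + 1 = 996; answer 996

996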